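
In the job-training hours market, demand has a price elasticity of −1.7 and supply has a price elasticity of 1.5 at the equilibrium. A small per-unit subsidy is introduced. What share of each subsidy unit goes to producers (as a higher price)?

For a small subsidy around the equilibrium, the benefit split depends on the relative slopes, which at a point are proportional to the elasticities.
Buyer share = εs/(εs + |εd|) = 1.5/(1.5 + 1.7) = 0.46875; seller share = |εd|/(εs + |εd|) = 0.53125.
So producers capture 0.53125 of the subsidy.

Producer share = 0.53125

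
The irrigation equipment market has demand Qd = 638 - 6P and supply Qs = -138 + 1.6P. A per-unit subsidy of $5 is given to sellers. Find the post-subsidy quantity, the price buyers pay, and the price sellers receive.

Pre-subsidy: 638 - 6P = -138 + 1.6P gives P* = 1940/19, Q* = 482/19.
With the subsidy, sellers receive Ps = Pb + 5 for each unit, where Pb is the price buyers pay.
Supply in terms of Pb becomes Qs = -138 + 1.6(Pb + 5) = -130 + 1.6Pb. Setting this equal to demand: 638 - 6Pb = -130 + 1.6Pb, so Pb = 1920/19.
Sellers receive Ps = 1920/19 + 5 = 2015/19; Q' = 638 − 6·(1920/19) = 602/19.

Q' = 602/19; buyers pay 1920/19; sellers receive 2015/19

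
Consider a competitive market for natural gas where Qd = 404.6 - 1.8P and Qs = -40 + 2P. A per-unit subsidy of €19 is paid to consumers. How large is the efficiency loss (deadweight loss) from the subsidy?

Pre-subsidy: 404.6 - 1.8P = -40 + 2P gives P* = 117, Q* = 194.
With the rebate, buyers effectively pay Pb = Ps − 19, where Ps is the price sellers receive.
Demand in terms of Ps becomes Qd = 404.6 − 1.8(Ps − 19) = 438.8 - 1.8Ps. Setting this equal to supply: 438.8 - 1.8Ps = -40 + 2Ps, so Ps = 126.
Buyers pay Pb = 126 − 19 = 107; Q' = -40 + 2·126 = 212.
The subsidy expands output by 212 − 194 = 18 past the efficient level; on those units the gap between marginal cost and willingness to pay runs from 0 up to 19.
DWL = ½ × 19 × 18 = 171.

Deadweight loss = €171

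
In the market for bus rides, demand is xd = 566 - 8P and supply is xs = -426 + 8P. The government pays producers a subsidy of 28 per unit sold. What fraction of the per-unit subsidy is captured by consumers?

Pre-subsidy: 566 - 8P = -426 + 8P gives P* = 62, x* = 70.
With the subsidy, sellers receive Ps = Pb + 28 for each unit, where Pb is the price buyers pay.
Supply in terms of Pb becomes xs = -426 + 8(Pb + 28) = -202 + 8Pb. Setting this equal to demand: 566 - 8Pb = -202 + 8Pb, so Pb = 48.
Sellers receive Ps = 48 + 28 = 76; x' = 566 − 8·48 = 182.
Buyers' price falls by P* − Pb = 62 − 48 = 14; sellers' price rises by Ps − P* = 76 − 62 = 14.
So consumers capture 14/28 = 0.5 of each unit of subsidy.

Consumer share = 0.5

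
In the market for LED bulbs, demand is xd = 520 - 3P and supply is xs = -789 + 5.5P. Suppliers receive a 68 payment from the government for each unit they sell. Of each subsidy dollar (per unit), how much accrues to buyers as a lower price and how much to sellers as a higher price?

Pre-subsidy: 520 - 3P = -789 + 5.5P gives P* = 154, x* = 58.
With the subsidy, sellers receive Ps = Pb + 68 for each unit, where Pb is the price buyers pay.
Supply in terms of Pb becomes xs = -789 + 5.5(Pb + 68) = -415 + 5.5Pb. Setting this equal to demand: 520 - 3Pb = -415 + 5.5Pb, so Pb = 110.
Sellers receive Ps = 110 + 68 = 178; x' = 520 − 3·110 = 190.
Buyers' price falls by P* − Pb = 154 − 110 = 44; sellers' price rises by Ps − P* = 178 − 154 = 24.

Buyers gain 44 per unit; sellers gain 24 per unit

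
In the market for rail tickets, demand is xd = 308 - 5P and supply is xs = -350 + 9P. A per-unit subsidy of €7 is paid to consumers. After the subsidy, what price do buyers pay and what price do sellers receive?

Pre-subsidy: 308 - 5P = -350 + 9P gives P* = 47, x* = 73.
With the rebate, buyers effectively pay Pb = Ps − 7, where Ps is the price sellers receive.
Demand in terms of Ps becomes xd = 308 − 5(Ps − 7) = 343 - 5Ps. Setting this equal to supply: 343 - 5Ps = -350 + 9Ps, so Ps = 49.5.
Buyers pay Pb = 49.5 − 7 = 42.5; x' = -350 + 9·49.5 = 95.5.

Buyers pay €42.5; sellers receive €49.5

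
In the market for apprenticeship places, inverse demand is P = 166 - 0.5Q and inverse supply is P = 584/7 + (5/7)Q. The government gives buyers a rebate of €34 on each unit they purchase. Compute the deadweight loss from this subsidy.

Pre-subsidy: 166 - 0.5Q = 584/7 + (5/7)Q gives Q* = 68 and P* = 132.
With the rebate, buyers effectively pay Pb = Ps − 34, where Ps is the price sellers receive.
On the curves, Pb = 166 - 0.5Q and Ps = 584/7 + (5/7)Q; the wedge Ps − Pb = 34 gives 584/7 + (5/7)Q − (166 - 0.5Q) = 34, so Q' = 96.
Then Pb = 166 − 0.5·96 = 118 and Ps = 584/7 + (5/7)·96 = 152.
The subsidy expands output by 96 − 68 = 28 past the efficient level; on those units the gap between marginal cost and willingness to pay runs from 0 up to 34.
DWL = ½ × 34 × 28 = 476.

Deadweight loss = €476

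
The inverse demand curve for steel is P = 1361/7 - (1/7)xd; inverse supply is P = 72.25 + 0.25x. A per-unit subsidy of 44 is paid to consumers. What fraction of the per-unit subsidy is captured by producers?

Producer share = 7/11

Pre-subsidy: 1361/7 - (1/7)x = 72.25 + 0.25x gives x* = 311 and P* = 150.
With the rebate, buyers effectively pay Pb = Ps − 44, where Ps is the price sellers receive.
On the curves, Pb = 1361/7 - (1/7)x and Ps = 72.25 + 0.25x; the wedge Ps − Pb = 44 gives 72.25 + 0.25x − (1361/7 - (1/7)x) = 44, so x' = 423.
Then Pb = 1361/7 − (1/7)·423 = 134 and Ps = 72.25 + 0.25·423 = 178.
Buyers' price falls by P* − Pb = 150 − 134 = 16; sellers' price rises by Ps − P* = 178 − 150 = 28.
So producers capture 28/44 = 7/11 of each unit of subsidy.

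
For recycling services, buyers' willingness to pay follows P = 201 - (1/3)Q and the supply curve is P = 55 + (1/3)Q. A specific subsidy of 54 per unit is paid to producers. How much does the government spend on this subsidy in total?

Government cost = 16200

Pre-subsidy: 201 - (1/3)Q = 55 + (1/3)Q gives Q* = 219 and P* = 128.
With the subsidy, sellers receive Ps = Pb + 54 for each unit, where Pb is the price buyers pay.
On the curves, Pb = 201 - (1/3)Q and Ps = 55 + (1/3)Q; the wedge Ps − Pb = 54 gives 55 + (1/3)Q − (201 - (1/3)Q) = 54, so Q' = 300.
Then Pb = 201 − (1/3)·300 = 101 and Ps = 55 + (1/3)·300 = 155.
Government outlay = subsidy × quantity = 54 × 300 = 16200.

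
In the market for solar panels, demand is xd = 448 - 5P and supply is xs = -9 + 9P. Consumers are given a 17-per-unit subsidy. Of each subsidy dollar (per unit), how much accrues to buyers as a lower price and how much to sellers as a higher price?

Buyers gain 153/14 per unit; sellers gain 85/14 per unit

Pre-subsidy: 448 - 5P = -9 + 9P gives P* = 457/14, x* = 3987/14.
With the rebate, buyers effectively pay Pb = Ps − 17, where Ps is the price sellers receive.
Demand in terms of Ps becomes xd = 448 − 5(Ps − 17) = 533 - 5Ps. Setting this equal to supply: 533 - 5Ps = -9 + 9Ps, so Ps = 271/7.
Buyers pay Pb = 271/7 − 17 = 152/7; x' = -9 + 9·(271/7) = 2376/7.
Buyers' price falls by P* − Pb = 457/14 − 152/7 = 153/14; sellers' price rises by Ps − P* = 271/7 − 457/14 = 85/14.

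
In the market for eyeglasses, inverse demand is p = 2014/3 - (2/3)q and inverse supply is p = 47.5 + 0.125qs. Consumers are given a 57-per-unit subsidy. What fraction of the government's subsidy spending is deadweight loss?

Pre-subsidy: 2014/3 - (2/3)q = 47.5 + 0.125q gives q* = 788 and p* = 146.
With the rebate, buyers effectively pay pb = ps − 57, where ps is the price sellers receive.
On the curves, pb = 2014/3 - (2/3)q and ps = 47.5 + 0.125q; the wedge ps − pb = 57 gives 47.5 + 0.125q − (2014/3 - (2/3)q) = 57, so q' = 860.
Then pb = 2014/3 − (2/3)·860 = 98 and ps = 47.5 + 0.125·860 = 155.
ΔCS = ½(788 + 860)(146 − 98) = 39552; ΔPS = ½(788 + 860)(155 − 146) = 7416.
Government spending = 57 × 860 = 49020.
DWL = ½ × 57 × (860 − 788) = 2052; fraction = 2052 / 49020 = 9/215.

DWL / government spending = 9/215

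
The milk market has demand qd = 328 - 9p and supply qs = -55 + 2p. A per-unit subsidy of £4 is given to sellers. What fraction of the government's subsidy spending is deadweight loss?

Pre-subsidy: 328 - 9p = -55 + 2p gives p* = 383/11, q* = 161/11.
With the subsidy, sellers receive ps = pb + 4 for each unit, where pb is the price buyers pay.
Supply in terms of pb becomes qs = -55 + 2(pb + 4) = -47 + 2pb. Setting this equal to demand: 328 - 9pb = -47 + 2pb, so pb = 375/11.
Sellers receive ps = 375/11 + 4 = 419/11; q' = 328 − 9·(375/11) = 233/11.
ΔCS = ½(161/11 + 233/11)(383/11 − 375/11) = 1576/121; ΔPS = ½(161/11 + 233/11)(419/11 − 383/11) = 7092/121.
Government spending = 4 × 233/11 = 932/11.
DWL = ½ × 4 × (233/11 − 161/11) = 144/11; fraction = (144/11) / (932/11) = 36/233.

DWL / government spending = 36/233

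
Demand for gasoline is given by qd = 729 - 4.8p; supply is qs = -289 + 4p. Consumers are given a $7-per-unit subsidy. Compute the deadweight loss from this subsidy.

Pre-subsidy: 729 - 4.8p = -289 + 4p gives p* = 2545/22, q* = 1911/11.
With the rebate, buyers effectively pay pb = ps − 7, where ps is the price sellers receive.
Demand in terms of ps becomes qd = 729 − 4.8(ps − 7) = 762.6 - 4.8ps. Setting this equal to supply: 762.6 - 4.8ps = -289 + 4ps, so ps = 119.5.
Buyers pay pb = 119.5 − 7 = 112.5; q' = -289 + 4·119.5 = 189.
The subsidy expands output by 189 − 1911/11 = 168/11 past the efficient level; on those units the gap between marginal cost and willingness to pay runs from 0 up to 7.
DWL = ½ × 7 × 168/11 = 588/11.

Deadweight loss = 588/11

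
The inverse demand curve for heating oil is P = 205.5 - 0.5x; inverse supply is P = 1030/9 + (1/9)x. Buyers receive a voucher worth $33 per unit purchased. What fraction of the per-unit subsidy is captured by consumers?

Consumer share = 9/11

Pre-subsidy: 205.5 - 0.5x = 1030/9 + (1/9)x gives x* = 149 and P* = 131.
With the rebate, buyers effectively pay Pb = Ps − 33, where Ps is the price sellers receive.
On the curves, Pb = 205.5 - 0.5x and Ps = 1030/9 + (1/9)x; the wedge Ps − Pb = 33 gives 1030/9 + (1/9)x − (205.5 - 0.5x) = 33, so x' = 203.
Then Pb = 205.5 − 0.5·203 = 104 and Ps = 1030/9 + (1/9)·203 = 137.
Buyers' price falls by P* − Pb = 131 − 104 = 27; sellers' price rises by Ps − P* = 137 − 131 = 6.
So consumers capture 27/33 = 9/11 of each unit of subsidy.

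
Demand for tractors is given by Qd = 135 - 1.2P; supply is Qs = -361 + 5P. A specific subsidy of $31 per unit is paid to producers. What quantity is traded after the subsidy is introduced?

Q' = 69

Pre-subsidy: 135 - 1.2P = -361 + 5P gives P* = 80, Q* = 39.
With the subsidy, sellers receive Ps = Pb + 31 for each unit, where Pb is the price buyers pay.
Supply in terms of Pb becomes Qs = -361 + 5(Pb + 31) = -206 + 5Pb. Setting this equal to demand: 135 - 1.2Pb = -206 + 5Pb, so Pb = 55.
Sellers receive Ps = 55 + 31 = 86; Q' = 135 − 1.2·55 = 69.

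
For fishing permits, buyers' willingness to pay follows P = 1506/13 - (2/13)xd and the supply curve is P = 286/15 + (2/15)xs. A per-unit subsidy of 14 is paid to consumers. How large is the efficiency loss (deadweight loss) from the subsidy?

Deadweight loss = 341.25

Pre-subsidy: 1506/13 - (2/13)x = 286/15 + (2/15)x gives x* = 337 and P* = 64.
With the rebate, buyers effectively pay Pb = Ps − 14, where Ps is the price sellers receive.
On the curves, Pb = 1506/13 - (2/13)x and Ps = 286/15 + (2/15)x; the wedge Ps − Pb = 14 gives 286/15 + (2/15)x − (1506/13 - (2/13)x) = 14, so x' = 385.75.
Then Pb = 1506/13 − (2/13)·385.75 = 56.5 and Ps = 286/15 + (2/15)·385.75 = 70.5.
The subsidy expands output by 385.75 − 337 = 48.75 past the efficient level; on those units the gap between marginal cost and willingness to pay runs from 0 up to 14.
DWL = ½ × 14 × 48.75 = 341.25.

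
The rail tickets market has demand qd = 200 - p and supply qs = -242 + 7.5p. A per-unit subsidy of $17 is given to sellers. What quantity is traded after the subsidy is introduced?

Pre-subsidy: 200 - p = -242 + 7.5p gives p* = 52, q* = 148.
With the subsidy, sellers receive ps = pb + 17 for each unit, where pb is the price buyers pay.
Supply in terms of pb becomes qs = -242 + 7.5(pb + 17) = -114.5 + 7.5pb. Setting this equal to demand: 200 - pb = -114.5 + 7.5pb, so pb = 37.
Sellers receive ps = 37 + 17 = 54; q' = 200 − 1·37 = 163.

q' = 163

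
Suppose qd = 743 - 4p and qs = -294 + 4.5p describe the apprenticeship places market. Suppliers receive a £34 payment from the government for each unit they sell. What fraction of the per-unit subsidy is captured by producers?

Producer share = 8/17

Pre-subsidy: 743 - 4p = -294 + 4.5p gives p* = 122, q* = 255.
With the subsidy, sellers receive ps = pb + 34 for each unit, where pb is the price buyers pay.
Supply in terms of pb becomes qs = -294 + 4.5(pb + 34) = -141 + 4.5pb. Setting this equal to demand: 743 - 4pb = -141 + 4.5pb, so pb = 104.
Sellers receive ps = 104 + 34 = 138; q' = 743 − 4·104 = 327.
Buyers' price falls by p* − pb = 122 − 104 = 18; sellers' price rises by ps − p* = 138 − 122 = 16.
So producers capture 16/34 = 8/17 of each unit of subsidy.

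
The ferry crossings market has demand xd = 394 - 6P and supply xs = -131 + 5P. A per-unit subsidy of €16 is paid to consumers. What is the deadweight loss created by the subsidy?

Deadweight loss = 3840/11

Pre-subsidy: 394 - 6P = -131 + 5P gives P* = 525/11, x* = 1184/11.
With the rebate, buyers effectively pay Pb = Ps − 16, where Ps is the price sellers receive.
Demand in terms of Ps becomes xd = 394 − 6(Ps − 16) = 490 - 6Ps. Setting this equal to supply: 490 - 6Ps = -131 + 5Ps, so Ps = 621/11.
Buyers pay Pb = 621/11 − 16 = 445/11; x' = -131 + 5·(621/11) = 1664/11.
The subsidy expands output by 1664/11 − 1184/11 = 480/11 past the efficient level; on those units the gap between marginal cost and willingness to pay runs from 0 up to 16.
DWL = ½ × 16 × 480/11 = 3840/11.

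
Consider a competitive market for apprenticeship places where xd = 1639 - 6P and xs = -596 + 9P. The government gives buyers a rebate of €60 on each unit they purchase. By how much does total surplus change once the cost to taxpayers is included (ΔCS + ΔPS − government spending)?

Pre-subsidy: 1639 - 6P = -596 + 9P gives P* = 149, x* = 745.
With the rebate, buyers effectively pay Pb = Ps − 60, where Ps is the price sellers receive.
Demand in terms of Ps becomes xd = 1639 − 6(Ps − 60) = 1999 - 6Ps. Setting this equal to supply: 1999 - 6Ps = -596 + 9Ps, so Ps = 173.
Buyers pay Pb = 173 − 60 = 113; x' = -596 + 9·173 = 961.
ΔCS = ½(745 + 961)(149 − 113) = 30708; ΔPS = ½(745 + 961)(173 − 149) = 20472.
Government spending = 60 × 961 = 57660.
Net change = 30708 + 20472 − 57660 = -6480. The loss equals the DWL triangle ½·60·216.

Net change in total surplus = -€6480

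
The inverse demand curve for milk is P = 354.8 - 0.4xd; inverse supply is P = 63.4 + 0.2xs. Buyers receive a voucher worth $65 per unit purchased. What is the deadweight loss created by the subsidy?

Pre-subsidy: 354.8 - 0.4x = 63.4 + 0.2x gives x* = 1457/3 and P* = 2408/15.
With the rebate, buyers effectively pay Pb = Ps − 65, where Ps is the price sellers receive.
On the curves, Pb = 354.8 - 0.4x and Ps = 63.4 + 0.2x; the wedge Ps − Pb = 65 gives 63.4 + 0.2x − (354.8 - 0.4x) = 65, so x' = 594.
Then Pb = 354.8 − 0.4·594 = 117.2 and Ps = 63.4 + 0.2·594 = 182.2.
The subsidy expands output by 594 − 1457/3 = 325/3 past the efficient level; on those units the gap between marginal cost and willingness to pay runs from 0 up to 65.
DWL = ½ × 65 × 325/3 = 21125/6.

Deadweight loss = 21125/6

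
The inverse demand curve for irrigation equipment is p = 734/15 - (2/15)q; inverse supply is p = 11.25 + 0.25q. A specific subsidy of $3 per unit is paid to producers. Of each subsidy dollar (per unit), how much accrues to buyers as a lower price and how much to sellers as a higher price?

Pre-subsidy: 734/15 - (2/15)q = 11.25 + 0.25q gives q* = 2261/23 and p* = 824/23.
With the subsidy, sellers receive ps = pb + 3 for each unit, where pb is the price buyers pay.
On the curves, pb = 734/15 - (2/15)q and ps = 11.25 + 0.25q; the wedge ps − pb = 3 gives 11.25 + 0.25q − (734/15 - (2/15)q) = 3, so q' = 2441/23.
Then pb = 734/15 − (2/15)·(2441/23) = 800/23 and ps = 11.25 + 0.25·(2441/23) = 869/23.
Buyers' price falls by p* − pb = 824/23 − 800/23 = 24/23; sellers' price rises by ps − p* = 869/23 − 824/23 = 45/23.

Buyers gain 24/23 per unit; sellers gain 45/23 per unit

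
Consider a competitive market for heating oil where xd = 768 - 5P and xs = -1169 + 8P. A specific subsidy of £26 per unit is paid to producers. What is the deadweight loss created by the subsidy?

Deadweight loss = £1040

Pre-subsidy: 768 - 5P = -1169 + 8P gives P* = 149, x* = 23.
With the subsidy, sellers receive Ps = Pb + 26 for each unit, where Pb is the price buyers pay.
Supply in terms of Pb becomes xs = -1169 + 8(Pb + 26) = -961 + 8Pb. Setting this equal to demand: 768 - 5Pb = -961 + 8Pb, so Pb = 133.
Sellers receive Ps = 133 + 26 = 159; x' = 768 − 5·133 = 103.
The subsidy expands output by 103 − 23 = 80 past the efficient level; on those units the gap between marginal cost and willingness to pay runs from 0 up to 26.
DWL = ½ × 26 × 80 = 1040.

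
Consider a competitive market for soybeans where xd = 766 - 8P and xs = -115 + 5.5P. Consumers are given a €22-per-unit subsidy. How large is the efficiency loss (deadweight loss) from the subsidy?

Pre-subsidy: 766 - 8P = -115 + 5.5P gives P* = 1762/27, x* = 6586/27.
With the rebate, buyers effectively pay Pb = Ps − 22, where Ps is the price sellers receive.
Demand in terms of Ps becomes xd = 766 − 8(Ps − 22) = 942 - 8Ps. Setting this equal to supply: 942 - 8Ps = -115 + 5.5Ps, so Ps = 2114/27.
Buyers pay Pb = 2114/27 − 22 = 1520/27; x' = -115 + 5.5·(2114/27) = 8522/27.
The subsidy expands output by 8522/27 − 6586/27 = 1936/27 past the efficient level; on those units the gap between marginal cost and willingness to pay runs from 0 up to 22.
DWL = ½ × 22 × 1936/27 = 21296/27.

Deadweight loss = 21296/27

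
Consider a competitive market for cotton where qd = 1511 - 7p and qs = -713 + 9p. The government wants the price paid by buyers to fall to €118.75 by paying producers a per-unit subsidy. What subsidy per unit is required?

Required subsidy s = €36 per unit

At a buyer price of 118.75, quantity demanded is 1511 − 7·118.75 = 679.75.
Sellers supply 679.75 only when they receive ps with -713 + 9·ps = 679.75, i.e. ps = 154.75.
s = ps − pb = 154.75 − 118.75 = 36.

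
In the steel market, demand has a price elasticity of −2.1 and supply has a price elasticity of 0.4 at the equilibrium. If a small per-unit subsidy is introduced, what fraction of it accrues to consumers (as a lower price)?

For a small subsidy around the equilibrium, the benefit split depends on the relative slopes, which at a point are proportional to the elasticities.
Buyer share = εs/(εs + |εd|) = 0.4/(0.4 + 2.1) = 0.16; seller share = |εd|/(εs + |εd|) = 0.84.

Consumer share = 0.16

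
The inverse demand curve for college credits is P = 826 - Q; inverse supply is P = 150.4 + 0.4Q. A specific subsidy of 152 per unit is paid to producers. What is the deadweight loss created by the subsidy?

Deadweight loss = 57760/7

Pre-subsidy: 826 - Q = 150.4 + 0.4Q gives Q* = 3378/7 and P* = 2404/7.
With the subsidy, sellers receive Ps = Pb + 152 for each unit, where Pb is the price buyers pay.
On the curves, Pb = 826 - Q and Ps = 150.4 + 0.4Q; the wedge Ps − Pb = 152 gives 150.4 + 0.4Q − (826 - Q) = 152, so Q' = 4138/7.
Then Pb = 826 − 1·(4138/7) = 1644/7 and Ps = 150.4 + 0.4·(4138/7) = 2708/7.
The subsidy expands output by 4138/7 − 3378/7 = 760/7 past the efficient level; on those units the gap between marginal cost and willingness to pay runs from 0 up to 152.
DWL = ½ × 152 × 760/7 = 57760/7.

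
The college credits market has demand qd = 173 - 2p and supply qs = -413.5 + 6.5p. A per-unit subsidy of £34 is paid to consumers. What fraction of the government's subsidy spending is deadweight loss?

Pre-subsidy: 173 - 2p = -413.5 + 6.5p gives p* = 69, q* = 35.
With the rebate, buyers effectively pay pb = ps − 34, where ps is the price sellers receive.
Demand in terms of ps becomes qd = 173 − 2(ps − 34) = 241 - 2ps. Setting this equal to supply: 241 - 2ps = -413.5 + 6.5ps, so ps = 77.
Buyers pay pb = 77 − 34 = 43; q' = -413.5 + 6.5·77 = 87.
ΔCS = ½(35 + 87)(69 − 43) = 1586; ΔPS = ½(35 + 87)(77 − 69) = 488.
Government spending = 34 × 87 = 2958.
DWL = ½ × 34 × (87 − 35) = 884; fraction = 884 / 2958 = 26/87.

DWL / government spending = 26/87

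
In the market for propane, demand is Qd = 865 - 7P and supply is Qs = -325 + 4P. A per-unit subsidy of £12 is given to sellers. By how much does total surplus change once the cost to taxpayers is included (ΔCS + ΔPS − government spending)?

Net change in total surplus = -2016/11

Pre-subsidy: 865 - 7P = -325 + 4P gives P* = 1190/11, Q* = 1185/11.
With the subsidy, sellers receive Ps = Pb + 12 for each unit, where Pb is the price buyers pay.
Supply in terms of Pb becomes Qs = -325 + 4(Pb + 12) = -277 + 4Pb. Setting this equal to demand: 865 - 7Pb = -277 + 4Pb, so Pb = 1142/11.
Sellers receive Ps = 1142/11 + 12 = 1274/11; Q' = 865 − 7·(1142/11) = 1521/11.
ΔCS = ½(1185/11 + 1521/11)(1190/11 − 1142/11) = 5904/11; ΔPS = ½(1185/11 + 1521/11)(1274/11 − 1190/11) = 10332/11.
Government spending = 12 × 1521/11 = 18252/11.
Net change = 5904/11 + 10332/11 − 18252/11 = -2016/11. The loss equals the DWL triangle ½·12·336/11.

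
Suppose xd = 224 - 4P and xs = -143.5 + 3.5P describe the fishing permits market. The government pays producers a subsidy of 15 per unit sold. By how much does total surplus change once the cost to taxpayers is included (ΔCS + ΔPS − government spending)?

Pre-subsidy: 224 - 4P = -143.5 + 3.5P gives P* = 49, x* = 28.
With the subsidy, sellers receive Ps = Pb + 15 for each unit, where Pb is the price buyers pay.
Supply in terms of Pb becomes xs = -143.5 + 3.5(Pb + 15) = -91 + 3.5Pb. Setting this equal to demand: 224 - 4Pb = -91 + 3.5Pb, so Pb = 42.
Sellers receive Ps = 42 + 15 = 57; x' = 224 − 4·42 = 56.
ΔCS = ½(28 + 56)(49 − 42) = 294; ΔPS = ½(28 + 56)(57 − 49) = 336.
Government spending = 15 × 56 = 840.
Net change = 294 + 336 − 840 = -210. The loss equals the DWL triangle ½·15·28.

Net change in total surplus = -210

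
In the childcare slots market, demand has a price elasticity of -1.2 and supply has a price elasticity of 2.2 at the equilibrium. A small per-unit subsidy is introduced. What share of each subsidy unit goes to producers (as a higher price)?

For a small subsidy around the equilibrium, the benefit split depends on the relative slopes, which at a point are proportional to the elasticities.
Buyer share = εs/(εs + |εd|) = 2.2/(2.2 + 1.2) = 11/17; seller share = |εd|/(εs + |εd|) = 6/17.
So producers capture 6/17 of the subsidy.

Producer share = 6/17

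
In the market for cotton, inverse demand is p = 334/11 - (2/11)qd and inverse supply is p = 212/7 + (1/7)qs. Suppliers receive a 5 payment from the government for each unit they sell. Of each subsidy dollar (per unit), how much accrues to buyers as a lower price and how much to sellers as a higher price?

Buyers gain 2.8 per unit; sellers gain 2.2 per unit

Pre-subsidy: 334/11 - (2/11)q = 212/7 + (1/7)q gives q* = 0.24 and p* = 30.32.
With the subsidy, sellers receive ps = pb + 5 for each unit, where pb is the price buyers pay.
On the curves, pb = 334/11 - (2/11)q and ps = 212/7 + (1/7)q; the wedge ps − pb = 5 gives 212/7 + (1/7)q − (334/11 - (2/11)q) = 5, so q' = 15.64.
Then pb = 334/11 − (2/11)·15.64 = 27.52 and ps = 212/7 + (1/7)·15.64 = 32.52.
Buyers' price falls by p* − pb = 30.32 − 27.52 = 2.8; sellers' price rises by ps − p* = 32.52 − 30.32 = 2.2.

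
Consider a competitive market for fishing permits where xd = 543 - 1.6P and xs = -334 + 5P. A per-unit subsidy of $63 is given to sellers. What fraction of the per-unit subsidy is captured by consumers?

Consumer share = 25/33

Pre-subsidy: 543 - 1.6P = -334 + 5P gives P* = 4385/33, x* = 10903/33.
With the subsidy, sellers receive Ps = Pb + 63 for each unit, where Pb is the price buyers pay.
Supply in terms of Pb becomes xs = -334 + 5(Pb + 63) = -19 + 5Pb. Setting this equal to demand: 543 - 1.6Pb = -19 + 5Pb, so Pb = 2810/33.
Sellers receive Ps = 2810/33 + 63 = 4889/33; x' = 543 − 1.6·(2810/33) = 13423/33.
Buyers' price falls by P* − Pb = 4385/33 − 2810/33 = 525/11; sellers' price rises by Ps − P* = 4889/33 − 4385/33 = 168/11.
So consumers capture (525/11)/63 = 25/33 of each unit of subsidy.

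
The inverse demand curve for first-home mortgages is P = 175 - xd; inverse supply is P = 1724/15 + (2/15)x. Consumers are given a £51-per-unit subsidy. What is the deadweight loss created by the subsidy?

Deadweight loss = £1147.5

Pre-subsidy: 175 - x = 1724/15 + (2/15)x gives x* = 53 and P* = 122.
With the rebate, buyers effectively pay Pb = Ps − 51, where Ps is the price sellers receive.
On the curves, Pb = 175 - x and Ps = 1724/15 + (2/15)x; the wedge Ps − Pb = 51 gives 1724/15 + (2/15)x − (175 - x) = 51, so x' = 98.
Then Pb = 175 − 1·98 = 77 and Ps = 1724/15 + (2/15)·98 = 128.
The subsidy expands output by 98 − 53 = 45 past the efficient level; on those units the gap between marginal cost and willingness to pay runs from 0 up to 51.
DWL = ½ × 51 × 45 = 1147.5.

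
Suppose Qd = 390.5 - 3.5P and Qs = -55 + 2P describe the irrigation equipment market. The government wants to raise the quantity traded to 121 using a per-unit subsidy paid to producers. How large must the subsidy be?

At Q = 121, invert demand for the buyer price: Pb = (390.5 − 121)/3.5 = 77; invert supply for the seller price: Ps = (121 − (-55))/2 = 88.
The subsidy must fill the gap: s = Ps − Pb = 88 − 77 = 11.

Required subsidy s = 11 per unit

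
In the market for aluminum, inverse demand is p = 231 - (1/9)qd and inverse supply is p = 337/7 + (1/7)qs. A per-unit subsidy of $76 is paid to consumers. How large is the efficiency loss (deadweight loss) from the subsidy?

Pre-subsidy: 231 - (1/9)q = 337/7 + (1/7)q gives q* = 720 and p* = 151.
With the rebate, buyers effectively pay pb = ps − 76, where ps is the price sellers receive.
On the curves, pb = 231 - (1/9)q and ps = 337/7 + (1/7)q; the wedge ps − pb = 76 gives 337/7 + (1/7)q − (231 - (1/9)q) = 76, so q' = 1019.25.
Then pb = 231 − (1/9)·1019.25 = 117.75 and ps = 337/7 + (1/7)·1019.25 = 193.75.
The subsidy expands output by 1019.25 − 720 = 299.25 past the efficient level; on those units the gap between marginal cost and willingness to pay runs from 0 up to 76.
DWL = ½ × 76 × 299.25 = 11371.5.

Deadweight loss = $11371.5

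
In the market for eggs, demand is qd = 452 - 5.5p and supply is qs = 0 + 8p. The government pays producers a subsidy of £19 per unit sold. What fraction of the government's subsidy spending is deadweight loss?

DWL / government spending = 209/2226

Pre-subsidy: 452 - 5.5p = 0 + 8p gives p* = 904/27, q* = 7232/27.
With the subsidy, sellers receive ps = pb + 19 for each unit, where pb is the price buyers pay.
Supply in terms of pb becomes qs = 0 + 8(pb + 19) = 152 + 8pb. Setting this equal to demand: 452 - 5.5pb = 152 + 8pb, so pb = 200/9.
Sellers receive ps = 200/9 + 19 = 371/9; q' = 452 − 5.5·(200/9) = 2968/9.
ΔCS = ½(7232/27 + 2968/9)(904/27 − 200/9) = 2452672/729; ΔPS = ½(7232/27 + 2968/9)(371/9 − 904/27) = 1686212/729.
Government spending = 19 × 2968/9 = 56392/9.
DWL = ½ × 19 × (2968/9 − 7232/27) = 15884/27; fraction = (15884/27) / (56392/9) = 209/2226.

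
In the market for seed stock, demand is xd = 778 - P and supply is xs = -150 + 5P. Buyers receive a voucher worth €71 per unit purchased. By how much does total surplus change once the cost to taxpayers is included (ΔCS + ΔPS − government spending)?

Pre-subsidy: 778 - P = -150 + 5P gives P* = 464/3, x* = 1870/3.
With the rebate, buyers effectively pay Pb = Ps − 71, where Ps is the price sellers receive.
Demand in terms of Ps becomes xd = 778 − 1(Ps − 71) = 849 - Ps. Setting this equal to supply: 849 - Ps = -150 + 5Ps, so Ps = 166.5.
Buyers pay Pb = 166.5 − 71 = 95.5; x' = -150 + 5·166.5 = 682.5.
ΔCS = ½(1870/3 + 682.5)(464/3 − 95.5) = 2781425/72; ΔPS = ½(1870/3 + 682.5)(166.5 − 464/3) = 556285/72.
Government spending = 71 × 682.5 = 48457.5.
Net change = 2781425/72 + 556285/72 − 48457.5 = -25205/12. The loss equals the DWL triangle ½·71·355/6.

Net change in total surplus = -25205/12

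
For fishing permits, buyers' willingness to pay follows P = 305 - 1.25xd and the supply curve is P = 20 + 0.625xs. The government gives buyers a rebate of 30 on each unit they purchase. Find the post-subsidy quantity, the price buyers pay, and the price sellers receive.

Pre-subsidy: 305 - 1.25x = 20 + 0.625x gives x* = 152 and P* = 115.
With the rebate, buyers effectively pay Pb = Ps − 30, where Ps is the price sellers receive.
On the curves, Pb = 305 - 1.25x and Ps = 20 + 0.625x; the wedge Ps − Pb = 30 gives 20 + 0.625x − (305 - 1.25x) = 30, so x' = 168.
Then Pb = 305 − 1.25·168 = 95 and Ps = 20 + 0.625·168 = 125.

x' = 168; buyers pay 95; sellers receive 125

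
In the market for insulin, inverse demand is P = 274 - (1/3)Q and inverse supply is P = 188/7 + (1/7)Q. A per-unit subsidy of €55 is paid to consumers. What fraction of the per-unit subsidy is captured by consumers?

Pre-subsidy: 274 - (1/3)Q = 188/7 + (1/7)Q gives Q* = 519 and P* = 101.
With the rebate, buyers effectively pay Pb = Ps − 55, where Ps is the price sellers receive.
On the curves, Pb = 274 - (1/3)Q and Ps = 188/7 + (1/7)Q; the wedge Ps − Pb = 55 gives 188/7 + (1/7)Q − (274 - (1/3)Q) = 55, so Q' = 634.5.
Then Pb = 274 − (1/3)·634.5 = 62.5 and Ps = 188/7 + (1/7)·634.5 = 117.5.
Buyers' price falls by P* − Pb = 101 − 62.5 = 38.5; sellers' price rises by Ps − P* = 117.5 − 101 = 16.5.
So consumers capture 38.5/55 = 0.7 of each unit of subsidy.

Consumer share = 0.7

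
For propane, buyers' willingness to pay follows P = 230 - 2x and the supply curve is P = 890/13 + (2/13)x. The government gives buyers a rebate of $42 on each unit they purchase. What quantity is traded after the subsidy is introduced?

Pre-subsidy: 230 - 2x = 890/13 + (2/13)x gives x* = 75 and P* = 80.
With the rebate, buyers effectively pay Pb = Ps − 42, where Ps is the price sellers receive.
On the curves, Pb = 230 - 2x and Ps = 890/13 + (2/13)x; the wedge Ps − Pb = 42 gives 890/13 + (2/13)x − (230 - 2x) = 42, so x' = 94.5.
Then Pb = 230 − 2·94.5 = 41 and Ps = 890/13 + (2/13)·94.5 = 83.

x' = 94.5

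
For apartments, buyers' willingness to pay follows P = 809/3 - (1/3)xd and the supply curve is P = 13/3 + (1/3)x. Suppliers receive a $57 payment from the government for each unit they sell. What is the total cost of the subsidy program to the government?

Pre-subsidy: 809/3 - (1/3)x = 13/3 + (1/3)x gives x* = 398 and P* = 137.
With the subsidy, sellers receive Ps = Pb + 57 for each unit, where Pb is the price buyers pay.
On the curves, Pb = 809/3 - (1/3)x and Ps = 13/3 + (1/3)x; the wedge Ps − Pb = 57 gives 13/3 + (1/3)x − (809/3 - (1/3)x) = 57, so x' = 483.5.
Then Pb = 809/3 − (1/3)·483.5 = 108.5 and Ps = 13/3 + (1/3)·483.5 = 165.5.
Government outlay = subsidy × quantity = 57 × 483.5 = 27559.5.

Government cost = $27559.5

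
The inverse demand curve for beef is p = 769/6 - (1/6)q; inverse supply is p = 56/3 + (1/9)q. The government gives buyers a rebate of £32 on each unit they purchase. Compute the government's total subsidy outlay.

Government cost = £16300.8

Pre-subsidy: 769/6 - (1/6)q = 56/3 + (1/9)q gives q* = 394.2 and p* = 937/15.
With the rebate, buyers effectively pay pb = ps − 32, where ps is the price sellers receive.
On the curves, pb = 769/6 - (1/6)q and ps = 56/3 + (1/9)q; the wedge ps − pb = 32 gives 56/3 + (1/9)q − (769/6 - (1/6)q) = 32, so q' = 509.4.
Then pb = 769/6 − (1/6)·509.4 = 649/15 and ps = 56/3 + (1/9)·509.4 = 1129/15.
Government outlay = subsidy × quantity = 32 × 509.4 = 16300.8.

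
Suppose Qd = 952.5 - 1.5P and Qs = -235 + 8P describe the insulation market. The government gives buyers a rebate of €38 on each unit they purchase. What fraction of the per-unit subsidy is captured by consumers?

Consumer share = 16/19

Pre-subsidy: 952.5 - 1.5P = -235 + 8P gives P* = 125, Q* = 765.
With the rebate, buyers effectively pay Pb = Ps − 38, where Ps is the price sellers receive.
Demand in terms of Ps becomes Qd = 952.5 − 1.5(Ps − 38) = 1009.5 - 1.5Ps. Setting this equal to supply: 1009.5 - 1.5Ps = -235 + 8Ps, so Ps = 131.
Buyers pay Pb = 131 − 38 = 93; Q' = -235 + 8·131 = 813.
Buyers' price falls by P* − Pb = 125 − 93 = 32; sellers' price rises by Ps − P* = 131 − 125 = 6.
So consumers capture 32/38 = 16/19 of each unit of subsidy.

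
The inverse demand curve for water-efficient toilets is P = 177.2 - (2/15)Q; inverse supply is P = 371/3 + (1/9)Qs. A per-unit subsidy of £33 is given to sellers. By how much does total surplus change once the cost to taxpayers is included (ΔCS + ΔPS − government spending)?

Pre-subsidy: 177.2 - (2/15)Q = 371/3 + (1/9)Q gives Q* = 219 and P* = 148.
With the subsidy, sellers receive Ps = Pb + 33 for each unit, where Pb is the price buyers pay.
On the curves, Pb = 177.2 - (2/15)Q and Ps = 371/3 + (1/9)Q; the wedge Ps − Pb = 33 gives 371/3 + (1/9)Q − (177.2 - (2/15)Q) = 33, so Q' = 354.
Then Pb = 177.2 − (2/15)·354 = 130 and Ps = 371/3 + (1/9)·354 = 163.
ΔCS = ½(219 + 354)(148 − 130) = 5157; ΔPS = ½(219 + 354)(163 − 148) = 4297.5.
Government spending = 33 × 354 = 11682.
Net change = 5157 + 4297.5 − 11682 = -2227.5. The loss equals the DWL triangle ½·33·135.

Net change in total surplus = -£2227.5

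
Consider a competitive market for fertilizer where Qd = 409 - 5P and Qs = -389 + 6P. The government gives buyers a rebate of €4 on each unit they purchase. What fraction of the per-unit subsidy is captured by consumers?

Consumer share = 6/11

Pre-subsidy: 409 - 5P = -389 + 6P gives P* = 798/11, Q* = 509/11.
With the rebate, buyers effectively pay Pb = Ps − 4, where Ps is the price sellers receive.
Demand in terms of Ps becomes Qd = 409 − 5(Ps − 4) = 429 - 5Ps. Setting this equal to supply: 429 - 5Ps = -389 + 6Ps, so Ps = 818/11.
Buyers pay Pb = 818/11 − 4 = 774/11; Q' = -389 + 6·(818/11) = 629/11.
Buyers' price falls by P* − Pb = 798/11 − 774/11 = 24/11; sellers' price rises by Ps − P* = 818/11 − 798/11 = 20/11.
So consumers capture (24/11)/4 = 6/11 of each unit of subsidy.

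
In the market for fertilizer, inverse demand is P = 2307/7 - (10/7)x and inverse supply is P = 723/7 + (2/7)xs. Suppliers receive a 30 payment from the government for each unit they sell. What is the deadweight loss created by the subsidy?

Deadweight loss = 262.5

Pre-subsidy: 2307/7 - (10/7)x = 723/7 + (2/7)x gives x* = 132 and P* = 141.
With the subsidy, sellers receive Ps = Pb + 30 for each unit, where Pb is the price buyers pay.
On the curves, Pb = 2307/7 - (10/7)x and Ps = 723/7 + (2/7)x; the wedge Ps − Pb = 30 gives 723/7 + (2/7)x − (2307/7 - (10/7)x) = 30, so x' = 149.5.
Then Pb = 2307/7 − (10/7)·149.5 = 116 and Ps = 723/7 + (2/7)·149.5 = 146.
The subsidy expands output by 149.5 − 132 = 17.5 past the efficient level; on those units the gap between marginal cost and willingness to pay runs from 0 up to 30.
DWL = ½ × 30 × 17.5 = 262.5.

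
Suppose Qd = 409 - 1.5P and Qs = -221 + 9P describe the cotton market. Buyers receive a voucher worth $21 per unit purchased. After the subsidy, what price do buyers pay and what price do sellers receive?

Pre-subsidy: 409 - 1.5P = -221 + 9P gives P* = 60, Q* = 319.
With the rebate, buyers effectively pay Pb = Ps − 21, where Ps is the price sellers receive.
Demand in terms of Ps becomes Qd = 409 − 1.5(Ps − 21) = 440.5 - 1.5Ps. Setting this equal to supply: 440.5 - 1.5Ps = -221 + 9Ps, so Ps = 63.
Buyers pay Pb = 63 − 21 = 42; Q' = -221 + 9·63 = 346.

Buyers pay $42; sellers receive $63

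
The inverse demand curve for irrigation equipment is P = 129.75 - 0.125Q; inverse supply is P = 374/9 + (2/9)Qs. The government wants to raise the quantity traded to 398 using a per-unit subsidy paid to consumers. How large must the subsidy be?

At Q = 398, from the demand curve buyers pay Pb = 129.75 − 0.125·398 = 80; from the supply curve sellers need Ps = 374/9 + (2/9)·398 = 130.
The subsidy must fill the gap: s = Ps − Pb = 130 − 80 = 50.

Required subsidy s = 50 per unit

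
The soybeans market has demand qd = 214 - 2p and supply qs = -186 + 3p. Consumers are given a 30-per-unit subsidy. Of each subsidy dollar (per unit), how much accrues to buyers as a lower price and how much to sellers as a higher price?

Pre-subsidy: 214 - 2p = -186 + 3p gives p* = 80, q* = 54.
With the rebate, buyers effectively pay pb = ps − 30, where ps is the price sellers receive.
Demand in terms of ps becomes qd = 214 − 2(ps − 30) = 274 - 2ps. Setting this equal to supply: 274 - 2ps = -186 + 3ps, so ps = 92.
Buyers pay pb = 92 − 30 = 62; q' = -186 + 3·92 = 90.
Buyers' price falls by p* − pb = 80 − 62 = 18; sellers' price rises by ps − p* = 92 − 80 = 12.

Buyers gain 18 per unit; sellers gain 12 per unit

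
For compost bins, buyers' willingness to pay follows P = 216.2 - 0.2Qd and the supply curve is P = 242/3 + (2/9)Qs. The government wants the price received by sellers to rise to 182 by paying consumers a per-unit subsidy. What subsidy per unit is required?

Required subsidy s = 57 per unit

At a seller price of 182, quantity supplied is -363 + 4.5·182 = 456.
Buyers absorb 456 only when they pay Pb = 216.2 − 0.2·456 = 125.
s = Ps − Pb = 182 − 125 = 57.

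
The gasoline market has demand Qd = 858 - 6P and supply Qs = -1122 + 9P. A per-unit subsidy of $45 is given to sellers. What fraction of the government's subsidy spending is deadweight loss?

Pre-subsidy: 858 - 6P = -1122 + 9P gives P* = 132, Q* = 66.
With the subsidy, sellers receive Ps = Pb + 45 for each unit, where Pb is the price buyers pay.
Supply in terms of Pb becomes Qs = -1122 + 9(Pb + 45) = -717 + 9Pb. Setting this equal to demand: 858 - 6Pb = -717 + 9Pb, so Pb = 105.
Sellers receive Ps = 105 + 45 = 150; Q' = 858 − 6·105 = 228.
ΔCS = ½(66 + 228)(132 − 105) = 3969; ΔPS = ½(66 + 228)(150 − 132) = 2646.
Government spending = 45 × 228 = 10260.
DWL = ½ × 45 × (228 − 66) = 3645; fraction = 3645 / 10260 = 27/76.

DWL / government spending = 27/76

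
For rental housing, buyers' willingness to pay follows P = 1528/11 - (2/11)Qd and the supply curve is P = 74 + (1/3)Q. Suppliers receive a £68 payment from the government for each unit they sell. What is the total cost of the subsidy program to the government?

Pre-subsidy: 1528/11 - (2/11)Q = 74 + (1/3)Q gives Q* = 126 and P* = 116.
With the subsidy, sellers receive Ps = Pb + 68 for each unit, where Pb is the price buyers pay.
On the curves, Pb = 1528/11 - (2/11)Q and Ps = 74 + (1/3)Q; the wedge Ps − Pb = 68 gives 74 + (1/3)Q − (1528/11 - (2/11)Q) = 68, so Q' = 258.
Then Pb = 1528/11 − (2/11)·258 = 92 and Ps = 74 + (1/3)·258 = 160.
Government outlay = subsidy × quantity = 68 × 258 = 17544.

Government cost = £17544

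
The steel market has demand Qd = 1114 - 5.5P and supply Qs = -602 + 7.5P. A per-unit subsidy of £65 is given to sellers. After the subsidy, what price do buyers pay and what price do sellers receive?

Buyers pay £94.5; sellers receive £159.5

Pre-subsidy: 1114 - 5.5P = -602 + 7.5P gives P* = 132, Q* = 388.
With the subsidy, sellers receive Ps = Pb + 65 for each unit, where Pb is the price buyers pay.
Supply in terms of Pb becomes Qs = -602 + 7.5(Pb + 65) = -114.5 + 7.5Pb. Setting this equal to demand: 1114 - 5.5Pb = -114.5 + 7.5Pb, so Pb = 94.5.
Sellers receive Ps = 94.5 + 65 = 159.5; Q' = 1114 − 5.5·94.5 = 594.25.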